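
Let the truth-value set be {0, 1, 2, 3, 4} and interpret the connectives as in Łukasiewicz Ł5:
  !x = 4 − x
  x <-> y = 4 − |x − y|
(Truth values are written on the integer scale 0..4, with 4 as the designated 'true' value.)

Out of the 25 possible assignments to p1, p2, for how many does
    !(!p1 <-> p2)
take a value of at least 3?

6

value 4: 2 assignments (counts)
value 3: 4 assignments (counts)
value 2: 6 assignments
value 1: 8 assignments
value 0: 5 assignments
So 6 of the 25 assignments meet the threshold.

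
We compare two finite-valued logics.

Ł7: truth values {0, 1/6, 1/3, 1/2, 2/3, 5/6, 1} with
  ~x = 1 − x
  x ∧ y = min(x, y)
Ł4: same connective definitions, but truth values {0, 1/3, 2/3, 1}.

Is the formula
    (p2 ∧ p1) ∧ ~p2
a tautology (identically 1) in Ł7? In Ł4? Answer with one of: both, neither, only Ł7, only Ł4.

In Ł7: at p1 = 0, p2 = 0 the value is 0 — not a tautology.
In Ł4: at p1 = 0, p2 = 0 the value is 0 — not a tautology.

neither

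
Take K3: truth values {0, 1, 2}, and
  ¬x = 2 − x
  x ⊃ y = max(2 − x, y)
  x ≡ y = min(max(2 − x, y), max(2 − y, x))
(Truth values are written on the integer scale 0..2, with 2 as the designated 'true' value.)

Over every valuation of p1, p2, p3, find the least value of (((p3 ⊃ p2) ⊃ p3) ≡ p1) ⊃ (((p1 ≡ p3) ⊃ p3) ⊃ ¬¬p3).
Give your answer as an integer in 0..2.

1

Take p1 = 0, p2 = 0, p3 = 1:
p3 ⊃ p2 = 1 ⊃ 0 = 1
(p3 ⊃ p2) ⊃ p3 = 1 ⊃ 1 = 1
((p3 ⊃ p2) ⊃ p3) ≡ p1 = 1 ≡ 0 = 1
p1 ≡ p3 = 0 ≡ 1 = 1
(p1 ≡ p3) ⊃ p3 = 1 ⊃ 1 = 1
¬p3 = ¬1 = 1
¬¬p3 = ¬1 = 1
((p1 ≡ p3) ⊃ p3) ⊃ ¬¬p3 = 1 ⊃ 1 = 1
(((p3 ⊃ p2) ⊃ p3) ≡ p1) ⊃ (((p1 ≡ p3) ⊃ p3) ⊃ ¬¬p3) = 1 ⊃ 1 = 1
No assignment yields a value below 1, so this is the minimum.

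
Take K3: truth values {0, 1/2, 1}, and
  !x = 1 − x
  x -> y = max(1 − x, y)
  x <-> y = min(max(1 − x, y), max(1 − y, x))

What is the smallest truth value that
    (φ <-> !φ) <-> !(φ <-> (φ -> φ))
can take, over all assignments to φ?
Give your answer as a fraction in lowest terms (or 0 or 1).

Take φ = 0:
!φ = !0 = 1
φ <-> !φ = 0 <-> 1 = 0
φ -> φ = 0 -> 0 = 1
φ <-> (φ -> φ) = 0 <-> 1 = 0
!(φ <-> (φ -> φ)) = !0 = 1
(φ <-> !φ) <-> !(φ <-> (φ -> φ)) = 0 <-> 1 = 0
No assignment yields a value below 0, so this is the minimum.

0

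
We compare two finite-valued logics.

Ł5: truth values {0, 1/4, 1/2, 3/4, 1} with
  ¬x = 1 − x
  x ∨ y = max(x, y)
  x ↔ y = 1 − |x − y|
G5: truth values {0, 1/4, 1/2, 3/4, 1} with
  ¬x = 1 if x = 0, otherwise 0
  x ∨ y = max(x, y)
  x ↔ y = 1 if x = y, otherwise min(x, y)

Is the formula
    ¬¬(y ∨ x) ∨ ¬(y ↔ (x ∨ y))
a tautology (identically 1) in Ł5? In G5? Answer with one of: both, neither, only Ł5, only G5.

neither

In Ł5: at x = 0, y = 0 the value is 0 — not a tautology.
In G5: at x = 0, y = 0 the value is 0 — not a tautology.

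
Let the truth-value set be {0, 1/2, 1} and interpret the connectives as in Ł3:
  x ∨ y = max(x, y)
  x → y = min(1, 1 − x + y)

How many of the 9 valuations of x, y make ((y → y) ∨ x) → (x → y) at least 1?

6

x = 0, y = 0 ↦ 1  ≥
x = 0, y = 1/2 ↦ 1  ≥
x = 0, y = 1 ↦ 1  ≥
x = 1/2, y = 0 ↦ 1/2  <
x = 1/2, y = 1/2 ↦ 1  ≥
x = 1/2, y = 1 ↦ 1  ≥
x = 1, y = 0 ↦ 0  <
x = 1, y = 1/2 ↦ 1/2  <
x = 1, y = 1 ↦ 1  ≥
So 6 of the 9 assignments meet the threshold.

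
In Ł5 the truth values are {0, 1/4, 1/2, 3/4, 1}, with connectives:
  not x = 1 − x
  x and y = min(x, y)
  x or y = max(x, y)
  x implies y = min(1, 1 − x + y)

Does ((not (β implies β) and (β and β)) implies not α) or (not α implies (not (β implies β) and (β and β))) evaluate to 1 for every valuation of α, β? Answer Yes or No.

Yes

At α = 1, β = 1/2, for instance:
β implies β = 1/2 implies 1/2 = 1
not (β implies β) = not 1 = 0
β and β = 1/2 and 1/2 = 1/2
not (β implies β) and (β and β) = 0 and 1/2 = 0
not α = not 1 = 0
(not (β implies β) and (β and β)) implies not α = 0 implies 0 = 1
not α implies (not (β implies β) and (β and β)) = 0 implies 0 = 1
((not (β implies β) and (β and β)) implies not α) or (not α implies (not (β implies β) and (β and β))) = 1 or 1 = 1
and checking the remaining 24 assignments likewise gives ≥ 1 in every case.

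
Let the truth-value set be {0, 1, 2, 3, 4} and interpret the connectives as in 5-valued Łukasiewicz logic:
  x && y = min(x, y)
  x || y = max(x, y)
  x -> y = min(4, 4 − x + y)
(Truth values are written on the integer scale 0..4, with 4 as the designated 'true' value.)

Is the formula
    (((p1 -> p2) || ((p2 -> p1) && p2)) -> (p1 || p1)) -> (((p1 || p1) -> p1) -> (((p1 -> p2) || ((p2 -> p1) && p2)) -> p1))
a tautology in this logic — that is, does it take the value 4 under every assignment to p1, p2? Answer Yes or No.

At p1 = 3, p2 = 0, for instance:
p1 -> p2 = 3 -> 0 = 1
p2 -> p1 = 0 -> 3 = 4
(p2 -> p1) && p2 = 4 && 0 = 0
(p1 -> p2) || ((p2 -> p1) && p2) = 1 || 0 = 1
p1 || p1 = 3 || 3 = 3
((p1 -> p2) || ((p2 -> p1) && p2)) -> (p1 || p1) = 1 -> 3 = 4
(p1 || p1) -> p1 = 3 -> 3 = 4
((p1 -> p2) || ((p2 -> p1) && p2)) -> p1 = 1 -> 3 = 4
((p1 || p1) -> p1) -> (((p1 -> p2) || ((p2 -> p1) && p2)) -> p1) = 4 -> 4 = 4
(((p1 -> p2) || ((p2 -> p1) && p2)) -> (p1 || p1)) -> (((p1 || p1) -> p1) -> (((p1 -> p2) || ((p2 -> p1) && p2)) -> p1)) = 4 -> 4 = 4
and checking the remaining 24 assignments likewise gives ≥ 4 in every case.

Yes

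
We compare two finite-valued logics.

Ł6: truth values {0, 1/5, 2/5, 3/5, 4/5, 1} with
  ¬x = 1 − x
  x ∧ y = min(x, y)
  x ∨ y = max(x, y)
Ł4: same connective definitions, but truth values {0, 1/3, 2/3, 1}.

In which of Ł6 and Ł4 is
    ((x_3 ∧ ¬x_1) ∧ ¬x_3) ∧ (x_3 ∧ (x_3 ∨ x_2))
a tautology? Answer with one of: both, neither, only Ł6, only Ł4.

neither

In Ł6: at x_1 = 0, x_2 = 0, x_3 = 0 the value is 0 — not a tautology.
In Ł4: at x_1 = 0, x_2 = 0, x_3 = 0 the value is 0 — not a tautology.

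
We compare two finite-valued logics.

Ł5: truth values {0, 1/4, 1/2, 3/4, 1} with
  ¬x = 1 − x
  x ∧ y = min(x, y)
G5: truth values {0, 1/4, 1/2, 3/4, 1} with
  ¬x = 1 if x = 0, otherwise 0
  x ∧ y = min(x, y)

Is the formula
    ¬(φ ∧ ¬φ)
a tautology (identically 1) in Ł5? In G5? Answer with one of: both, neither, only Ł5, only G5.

only G5

In Ł5: at φ = 1/4 the value is 3/4 — not a tautology.
In G5: every assignment gives 1 — tautology.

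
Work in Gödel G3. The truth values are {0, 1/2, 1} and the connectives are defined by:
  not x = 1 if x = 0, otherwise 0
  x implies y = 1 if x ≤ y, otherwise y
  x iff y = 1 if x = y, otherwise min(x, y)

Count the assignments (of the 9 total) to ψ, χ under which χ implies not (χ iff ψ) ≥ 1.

5

ψ = 0, χ = 0 ↦ 1  ≥
ψ = 0, χ = 1/2 ↦ 1  ≥
ψ = 0, χ = 1 ↦ 1  ≥
ψ = 1/2, χ = 0 ↦ 1  ≥
ψ = 1/2, χ = 1/2 ↦ 0  <
ψ = 1/2, χ = 1 ↦ 0  <
ψ = 1, χ = 0 ↦ 1  ≥
ψ = 1, χ = 1/2 ↦ 0  <
ψ = 1, χ = 1 ↦ 0  <
So 5 of the 9 assignments meet the threshold.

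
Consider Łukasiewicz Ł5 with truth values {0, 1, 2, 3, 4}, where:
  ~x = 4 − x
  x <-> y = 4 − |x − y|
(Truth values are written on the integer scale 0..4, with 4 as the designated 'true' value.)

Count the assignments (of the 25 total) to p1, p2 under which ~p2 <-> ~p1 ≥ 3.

13

value 4: 5 assignments (counts)
value 3: 8 assignments (counts)
value 2: 6 assignments
value 1: 4 assignments
value 0: 2 assignments
So 13 of the 25 assignments meet the threshold.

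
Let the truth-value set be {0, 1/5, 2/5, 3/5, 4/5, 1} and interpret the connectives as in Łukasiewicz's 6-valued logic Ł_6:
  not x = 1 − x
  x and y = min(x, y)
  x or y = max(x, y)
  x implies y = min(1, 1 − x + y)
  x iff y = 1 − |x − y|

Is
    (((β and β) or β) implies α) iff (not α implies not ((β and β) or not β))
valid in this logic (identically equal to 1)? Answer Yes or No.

Counterexample: take α = 0, β = 0.
β and β = 0 and 0 = 0
(β and β) or β = 0 or 0 = 0
((β and β) or β) implies α = 0 implies 0 = 1
not α = not 0 = 1
β and β = 0 and 0 = 0
not β = not 0 = 1
(β and β) or not β = 0 or 1 = 1
not ((β and β) or not β) = not 1 = 0
not α implies not ((β and β) or not β) = 1 implies 0 = 0
(((β and β) or β) implies α) iff (not α implies not ((β and β) or not β)) = 1 iff 0 = 0
This gives 0 ≠ 1.

No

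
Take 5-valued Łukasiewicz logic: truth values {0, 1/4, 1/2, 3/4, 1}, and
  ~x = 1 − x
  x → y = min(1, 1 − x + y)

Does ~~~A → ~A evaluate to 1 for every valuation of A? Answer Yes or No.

Yes

A = 0 ↦ 1
A = 1/4 ↦ 1
A = 1/2 ↦ 1
A = 3/4 ↦ 1
A = 1 ↦ 1
Every assignment gives a value ≥ 1.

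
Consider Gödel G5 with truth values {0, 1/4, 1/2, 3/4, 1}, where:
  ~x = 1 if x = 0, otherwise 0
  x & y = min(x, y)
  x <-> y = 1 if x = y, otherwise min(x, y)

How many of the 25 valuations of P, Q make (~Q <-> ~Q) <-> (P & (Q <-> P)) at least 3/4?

value 1: 1 assignment (counts)
value 3/4: 3 assignments (counts)
value 1/2: 5 assignments
value 1/4: 7 assignments
value 0: 9 assignments
So 4 of the 25 assignments meet the threshold.

4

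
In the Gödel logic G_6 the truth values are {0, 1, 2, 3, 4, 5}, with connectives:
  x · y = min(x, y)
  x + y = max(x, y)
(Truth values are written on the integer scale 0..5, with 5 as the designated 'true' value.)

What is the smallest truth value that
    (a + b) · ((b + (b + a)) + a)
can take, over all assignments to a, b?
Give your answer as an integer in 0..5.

0

Take a = 0, b = 0:
a + b = 0 + 0 = 0
b + a = 0 + 0 = 0
b + (b + a) = 0 + 0 = 0
(b + (b + a)) + a = 0 + 0 = 0
(a + b) · ((b + (b + a)) + a) = 0 · 0 = 0
No assignment yields a value below 0, so this is the minimum.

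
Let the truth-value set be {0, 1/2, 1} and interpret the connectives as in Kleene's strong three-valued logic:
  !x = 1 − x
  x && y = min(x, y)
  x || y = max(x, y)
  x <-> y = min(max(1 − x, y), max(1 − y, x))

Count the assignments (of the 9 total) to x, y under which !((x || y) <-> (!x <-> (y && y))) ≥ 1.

1

x = 0, y = 0 ↦ 0  <
x = 0, y = 1/2 ↦ 1/2  <
x = 0, y = 1 ↦ 0  <
x = 1/2, y = 0 ↦ 1/2  <
x = 1/2, y = 1/2 ↦ 1/2  <
x = 1/2, y = 1 ↦ 1/2  <
x = 1, y = 0 ↦ 0  <
x = 1, y = 1/2 ↦ 1/2  <
x = 1, y = 1 ↦ 1  ≥
So 1 of the 9 assignments meets the threshold.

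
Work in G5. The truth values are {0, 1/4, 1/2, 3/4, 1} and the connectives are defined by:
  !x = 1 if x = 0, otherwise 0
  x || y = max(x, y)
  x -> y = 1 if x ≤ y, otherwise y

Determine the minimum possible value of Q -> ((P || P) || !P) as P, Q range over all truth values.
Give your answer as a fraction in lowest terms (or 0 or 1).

1/4

Take P = 1/4, Q = 1/2:
P || P = 1/4 || 1/4 = 1/4
!P = !1/4 = 0
(P || P) || !P = 1/4 || 0 = 1/4
Q -> ((P || P) || !P) = 1/2 -> 1/4 = 1/4
No assignment yields a value below 1/4, so this is the minimum.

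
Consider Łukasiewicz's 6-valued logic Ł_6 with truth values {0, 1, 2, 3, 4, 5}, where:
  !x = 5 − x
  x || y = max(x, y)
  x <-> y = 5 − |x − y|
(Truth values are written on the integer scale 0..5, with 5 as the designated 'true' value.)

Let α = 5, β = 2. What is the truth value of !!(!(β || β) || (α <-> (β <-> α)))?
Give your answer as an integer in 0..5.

3

β || β = 2 || 2 = 2
!(β || β) = !2 = 3
β <-> α = 2 <-> 5 = 2
α <-> (β <-> α) = 5 <-> 2 = 2
!(β || β) || (α <-> (β <-> α)) = 3 || 2 = 3
!(!(β || β) || (α <-> (β <-> α))) = !3 = 2
!!(!(β || β) || (α <-> (β <-> α))) = !2 = 3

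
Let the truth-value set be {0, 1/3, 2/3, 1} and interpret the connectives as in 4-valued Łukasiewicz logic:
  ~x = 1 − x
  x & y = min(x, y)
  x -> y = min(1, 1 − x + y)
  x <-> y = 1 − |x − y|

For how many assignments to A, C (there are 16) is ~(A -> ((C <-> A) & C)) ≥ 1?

1

A = 0, C = 0 ↦ 0  <
A = 0, C = 1/3 ↦ 0  <
A = 0, C = 2/3 ↦ 0  <
A = 0, C = 1 ↦ 0  <
A = 1/3, C = 0 ↦ 1/3  <
A = 1/3, C = 1/3 ↦ 0  <
A = 1/3, C = 2/3 ↦ 0  <
A = 1/3, C = 1 ↦ 0  <
A = 2/3, C = 0 ↦ 2/3  <
A = 2/3, C = 1/3 ↦ 1/3  <
A = 2/3, C = 2/3 ↦ 0  <
A = 2/3, C = 1 ↦ 0  <
A = 1, C = 0 ↦ 1  ≥
A = 1, C = 1/3 ↦ 2/3  <
A = 1, C = 2/3 ↦ 1/3  <
A = 1, C = 1 ↦ 0  <
So 1 of the 16 assignments meets the threshold.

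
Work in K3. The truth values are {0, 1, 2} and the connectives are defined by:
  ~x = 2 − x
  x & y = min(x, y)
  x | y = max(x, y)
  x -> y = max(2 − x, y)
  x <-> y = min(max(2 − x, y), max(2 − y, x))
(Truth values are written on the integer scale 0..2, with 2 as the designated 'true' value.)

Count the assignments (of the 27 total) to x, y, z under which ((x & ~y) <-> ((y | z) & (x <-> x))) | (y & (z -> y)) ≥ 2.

value 2: 11 assignments (counts)
value 1: 14 assignments
value 0: 2 assignments
So 11 of the 27 assignments meet the threshold.

11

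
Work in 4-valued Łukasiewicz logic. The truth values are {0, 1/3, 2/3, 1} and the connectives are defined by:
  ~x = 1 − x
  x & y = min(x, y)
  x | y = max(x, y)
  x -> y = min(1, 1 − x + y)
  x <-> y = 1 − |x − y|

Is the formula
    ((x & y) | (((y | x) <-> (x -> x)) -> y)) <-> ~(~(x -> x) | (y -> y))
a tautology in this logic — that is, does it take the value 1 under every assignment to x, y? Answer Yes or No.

No

Counterexample: take x = 0, y = 0.
x & y = 0 & 0 = 0
y | x = 0 | 0 = 0
x -> x = 0 -> 0 = 1
(y | x) <-> (x -> x) = 0 <-> 1 = 0
((y | x) <-> (x -> x)) -> y = 0 -> 0 = 1
(x & y) | (((y | x) <-> (x -> x)) -> y) = 0 | 1 = 1
x -> x = 0 -> 0 = 1
~(x -> x) = ~1 = 0
y -> y = 0 -> 0 = 1
~(x -> x) | (y -> y) = 0 | 1 = 1
~(~(x -> x) | (y -> y)) = ~1 = 0
((x & y) | (((y | x) <-> (x -> x)) -> y)) <-> ~(~(x -> x) | (y -> y)) = 1 <-> 0 = 0
This gives 0 ≠ 1.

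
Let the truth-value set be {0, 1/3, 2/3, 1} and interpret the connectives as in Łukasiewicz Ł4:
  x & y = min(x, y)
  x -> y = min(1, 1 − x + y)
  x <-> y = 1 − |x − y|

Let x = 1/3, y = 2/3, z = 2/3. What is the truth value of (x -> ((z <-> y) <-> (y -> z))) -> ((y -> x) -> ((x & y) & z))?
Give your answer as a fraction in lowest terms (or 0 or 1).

2/3

z <-> y = 2/3 <-> 2/3 = 1
y -> z = 2/3 -> 2/3 = 1
(z <-> y) <-> (y -> z) = 1 <-> 1 = 1
x -> ((z <-> y) <-> (y -> z)) = 1/3 -> 1 = 1
y -> x = 2/3 -> 1/3 = 2/3
x & y = 1/3 & 2/3 = 1/3
(x & y) & z = 1/3 & 2/3 = 1/3
(y -> x) -> ((x & y) & z) = 2/3 -> 1/3 = 2/3
(x -> ((z <-> y) <-> (y -> z))) -> ((y -> x) -> ((x & y) & z)) = 1 -> 2/3 = 2/3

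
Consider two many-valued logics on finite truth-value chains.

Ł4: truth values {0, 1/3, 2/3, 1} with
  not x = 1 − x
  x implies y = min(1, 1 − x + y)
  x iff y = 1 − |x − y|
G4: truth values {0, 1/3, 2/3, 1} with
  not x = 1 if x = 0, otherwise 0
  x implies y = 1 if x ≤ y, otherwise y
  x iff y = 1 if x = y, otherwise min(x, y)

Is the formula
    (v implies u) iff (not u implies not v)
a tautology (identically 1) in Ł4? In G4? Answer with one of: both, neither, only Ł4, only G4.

only Ł4

In Ł4: every assignment gives 1 — tautology.
In G4: at u = 1/3, v = 2/3 the value is 1/3 — not a tautology.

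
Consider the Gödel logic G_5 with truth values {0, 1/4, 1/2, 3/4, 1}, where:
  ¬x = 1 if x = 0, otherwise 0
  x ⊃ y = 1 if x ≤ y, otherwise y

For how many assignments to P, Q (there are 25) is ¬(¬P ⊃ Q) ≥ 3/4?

1

value 1: 1 assignment (counts)
value 0: 24 assignments
So 1 of the 25 assignments meets the threshold.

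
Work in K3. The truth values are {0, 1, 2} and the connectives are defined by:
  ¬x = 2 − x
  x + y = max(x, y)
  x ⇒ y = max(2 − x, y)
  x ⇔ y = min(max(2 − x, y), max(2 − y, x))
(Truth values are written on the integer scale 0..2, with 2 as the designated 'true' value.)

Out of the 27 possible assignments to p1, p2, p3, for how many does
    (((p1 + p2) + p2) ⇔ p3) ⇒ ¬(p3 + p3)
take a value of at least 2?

10

value 2: 10 assignments (counts)
value 1: 12 assignments
value 0: 5 assignments
So 10 of the 27 assignments meet the threshold.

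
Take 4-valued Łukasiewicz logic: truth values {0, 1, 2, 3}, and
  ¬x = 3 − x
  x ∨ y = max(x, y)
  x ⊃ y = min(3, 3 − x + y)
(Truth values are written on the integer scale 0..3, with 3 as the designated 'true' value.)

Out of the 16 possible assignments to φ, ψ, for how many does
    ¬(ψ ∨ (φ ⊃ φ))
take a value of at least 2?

φ = 0, ψ = 0 ↦ 0  <
φ = 0, ψ = 1 ↦ 0  <
φ = 0, ψ = 2 ↦ 0  <
φ = 0, ψ = 3 ↦ 0  <
φ = 1, ψ = 0 ↦ 0  <
φ = 1, ψ = 1 ↦ 0  <
φ = 1, ψ = 2 ↦ 0  <
φ = 1, ψ = 3 ↦ 0  <
φ = 2, ψ = 0 ↦ 0  <
φ = 2, ψ = 1 ↦ 0  <
φ = 2, ψ = 2 ↦ 0  <
φ = 2, ψ = 3 ↦ 0  <
φ = 3, ψ = 0 ↦ 0  <
φ = 3, ψ = 1 ↦ 0  <
φ = 3, ψ = 2 ↦ 0  <
φ = 3, ψ = 3 ↦ 0  <
So 0 of the 16 assignments meet the threshold.

0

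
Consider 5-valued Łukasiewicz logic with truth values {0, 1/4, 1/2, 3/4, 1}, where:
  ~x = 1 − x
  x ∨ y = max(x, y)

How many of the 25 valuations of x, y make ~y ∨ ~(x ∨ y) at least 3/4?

value 1: 5 assignments (counts)
value 3/4: 5 assignments (counts)
value 1/2: 5 assignments
value 1/4: 5 assignments
value 0: 5 assignments
So 10 of the 25 assignments meet the threshold.

10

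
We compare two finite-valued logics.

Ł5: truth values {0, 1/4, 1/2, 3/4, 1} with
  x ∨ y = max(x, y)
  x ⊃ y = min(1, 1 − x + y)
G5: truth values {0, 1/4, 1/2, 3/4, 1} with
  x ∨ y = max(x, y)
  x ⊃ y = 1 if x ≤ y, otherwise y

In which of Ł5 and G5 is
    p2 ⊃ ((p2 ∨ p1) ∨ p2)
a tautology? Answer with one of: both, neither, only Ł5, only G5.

both

In Ł5: every assignment gives 1 — tautology.
In G5: every assignment gives 1 — tautology.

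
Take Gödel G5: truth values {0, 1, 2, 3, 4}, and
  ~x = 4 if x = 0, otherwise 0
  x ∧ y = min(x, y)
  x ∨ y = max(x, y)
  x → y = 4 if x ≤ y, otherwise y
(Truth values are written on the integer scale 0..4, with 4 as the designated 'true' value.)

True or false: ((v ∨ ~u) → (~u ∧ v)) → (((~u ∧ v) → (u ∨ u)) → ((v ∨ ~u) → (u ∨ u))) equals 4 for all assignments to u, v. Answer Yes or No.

Yes

At u = 2, v = 0, for instance:
~u = ~2 = 0
v ∨ ~u = 0 ∨ 0 = 0
~u = ~2 = 0
~u ∧ v = 0 ∧ 0 = 0
(v ∨ ~u) → (~u ∧ v) = 0 → 0 = 4
u ∨ u = 2 ∨ 2 = 2
(~u ∧ v) → (u ∨ u) = 0 → 2 = 4
(v ∨ ~u) → (u ∨ u) = 0 → 2 = 4
((~u ∧ v) → (u ∨ u)) → ((v ∨ ~u) → (u ∨ u)) = 4 → 4 = 4
((v ∨ ~u) → (~u ∧ v)) → (((~u ∧ v) → (u ∨ u)) → ((v ∨ ~u) → (u ∨ u))) = 4 → 4 = 4
and checking the remaining 24 assignments likewise gives ≥ 4 in every case.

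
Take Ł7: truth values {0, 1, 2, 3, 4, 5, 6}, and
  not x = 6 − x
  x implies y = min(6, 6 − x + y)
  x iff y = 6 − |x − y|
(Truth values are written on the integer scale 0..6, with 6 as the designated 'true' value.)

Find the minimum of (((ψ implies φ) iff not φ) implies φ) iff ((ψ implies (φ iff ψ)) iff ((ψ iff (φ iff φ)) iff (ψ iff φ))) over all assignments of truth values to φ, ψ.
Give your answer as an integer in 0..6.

Take φ = 2, ψ = 4:
ψ implies φ = 4 implies 2 = 4
not φ = not 2 = 4
(ψ implies φ) iff not φ = 4 iff 4 = 6
((ψ implies φ) iff not φ) implies φ = 6 implies 2 = 2
φ iff ψ = 2 iff 4 = 4
ψ implies (φ iff ψ) = 4 implies 4 = 6
φ iff φ = 2 iff 2 = 6
ψ iff (φ iff φ) = 4 iff 6 = 4
ψ iff φ = 4 iff 2 = 4
(ψ iff (φ iff φ)) iff (ψ iff φ) = 4 iff 4 = 6
(ψ implies (φ iff ψ)) iff ((ψ iff (φ iff φ)) iff (ψ iff φ)) = 6 iff 6 = 6
(((ψ implies φ) iff not φ) implies φ) iff ((ψ implies (φ iff ψ)) iff ((ψ iff (φ iff φ)) iff (ψ iff φ))) = 2 iff 6 = 2
No assignment yields a value below 2, so this is the minimum.

2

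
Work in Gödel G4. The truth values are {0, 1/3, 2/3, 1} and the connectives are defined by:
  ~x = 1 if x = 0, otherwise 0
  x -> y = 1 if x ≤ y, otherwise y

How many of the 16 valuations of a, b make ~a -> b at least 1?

13

a = 0, b = 0 ↦ 0  <
a = 0, b = 1/3 ↦ 1/3  <
a = 0, b = 2/3 ↦ 2/3  <
a = 0, b = 1 ↦ 1  ≥
a = 1/3, b = 0 ↦ 1  ≥
a = 1/3, b = 1/3 ↦ 1  ≥
a = 1/3, b = 2/3 ↦ 1  ≥
a = 1/3, b = 1 ↦ 1  ≥
a = 2/3, b = 0 ↦ 1  ≥
a = 2/3, b = 1/3 ↦ 1  ≥
a = 2/3, b = 2/3 ↦ 1  ≥
a = 2/3, b = 1 ↦ 1  ≥
a = 1, b = 0 ↦ 1  ≥
a = 1, b = 1/3 ↦ 1  ≥
a = 1, b = 2/3 ↦ 1  ≥
a = 1, b = 1 ↦ 1  ≥
So 13 of the 16 assignments meet the threshold.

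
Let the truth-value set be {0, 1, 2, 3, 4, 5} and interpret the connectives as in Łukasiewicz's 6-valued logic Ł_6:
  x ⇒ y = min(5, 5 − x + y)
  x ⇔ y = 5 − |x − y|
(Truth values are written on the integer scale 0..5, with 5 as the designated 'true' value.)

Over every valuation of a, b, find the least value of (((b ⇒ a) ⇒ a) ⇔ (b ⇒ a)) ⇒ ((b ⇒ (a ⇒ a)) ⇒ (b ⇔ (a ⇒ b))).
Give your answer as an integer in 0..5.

3

Take a = 0, b = 2:
b ⇒ a = 2 ⇒ 0 = 3
(b ⇒ a) ⇒ a = 3 ⇒ 0 = 2
b ⇒ a = 2 ⇒ 0 = 3
((b ⇒ a) ⇒ a) ⇔ (b ⇒ a) = 2 ⇔ 3 = 4
a ⇒ a = 0 ⇒ 0 = 5
b ⇒ (a ⇒ a) = 2 ⇒ 5 = 5
a ⇒ b = 0 ⇒ 2 = 5
b ⇔ (a ⇒ b) = 2 ⇔ 5 = 2
(b ⇒ (a ⇒ a)) ⇒ (b ⇔ (a ⇒ b)) = 5 ⇒ 2 = 2
(((b ⇒ a) ⇒ a) ⇔ (b ⇒ a)) ⇒ ((b ⇒ (a ⇒ a)) ⇒ (b ⇔ (a ⇒ b))) = 4 ⇒ 2 = 3
No assignment yields a value below 3, so this is the minimum.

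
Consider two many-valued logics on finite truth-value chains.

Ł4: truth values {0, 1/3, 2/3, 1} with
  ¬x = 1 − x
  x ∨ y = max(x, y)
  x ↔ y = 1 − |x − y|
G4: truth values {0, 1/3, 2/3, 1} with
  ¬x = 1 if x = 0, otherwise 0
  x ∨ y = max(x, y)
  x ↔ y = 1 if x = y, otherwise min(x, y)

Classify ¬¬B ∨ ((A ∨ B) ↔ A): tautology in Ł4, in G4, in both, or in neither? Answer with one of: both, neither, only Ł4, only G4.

In Ł4: at A = 0, B = 1/3 the value is 2/3 — not a tautology.
In G4: every assignment gives 1 — tautology.

only G4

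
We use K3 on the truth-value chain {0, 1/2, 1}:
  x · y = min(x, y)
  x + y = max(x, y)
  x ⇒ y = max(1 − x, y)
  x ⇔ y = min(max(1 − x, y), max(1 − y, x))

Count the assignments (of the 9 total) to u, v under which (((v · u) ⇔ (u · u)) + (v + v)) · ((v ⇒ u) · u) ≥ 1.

1

u = 0, v = 0 ↦ 0  <
u = 0, v = 1/2 ↦ 0  <
u = 0, v = 1 ↦ 0  <
u = 1/2, v = 0 ↦ 1/2  <
u = 1/2, v = 1/2 ↦ 1/2  <
u = 1/2, v = 1 ↦ 1/2  <
u = 1, v = 0 ↦ 0  <
u = 1, v = 1/2 ↦ 1/2  <
u = 1, v = 1 ↦ 1  ≥
So 1 of the 9 assignments meets the threshold.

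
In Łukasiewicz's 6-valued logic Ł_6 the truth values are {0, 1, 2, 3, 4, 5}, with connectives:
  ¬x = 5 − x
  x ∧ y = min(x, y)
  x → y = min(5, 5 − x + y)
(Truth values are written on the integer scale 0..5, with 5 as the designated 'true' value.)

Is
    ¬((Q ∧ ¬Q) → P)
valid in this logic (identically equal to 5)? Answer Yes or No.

No

Counterexample: take P = 0, Q = 0.
¬Q = ¬0 = 5
Q ∧ ¬Q = 0 ∧ 5 = 0
(Q ∧ ¬Q) → P = 0 → 0 = 5
¬((Q ∧ ¬Q) → P) = ¬5 = 0
This gives 0 ≠ 5.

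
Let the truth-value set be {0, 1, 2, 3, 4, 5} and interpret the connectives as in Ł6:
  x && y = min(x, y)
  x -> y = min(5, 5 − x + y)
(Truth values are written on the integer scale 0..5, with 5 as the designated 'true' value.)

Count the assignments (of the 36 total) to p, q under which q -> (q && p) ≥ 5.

21

value 5: 21 assignments (counts)
value 4: 5 assignments
value 3: 4 assignments
value 2: 3 assignments
value 1: 2 assignments
value 0: 1 assignment
So 21 of the 36 assignments meet the threshold.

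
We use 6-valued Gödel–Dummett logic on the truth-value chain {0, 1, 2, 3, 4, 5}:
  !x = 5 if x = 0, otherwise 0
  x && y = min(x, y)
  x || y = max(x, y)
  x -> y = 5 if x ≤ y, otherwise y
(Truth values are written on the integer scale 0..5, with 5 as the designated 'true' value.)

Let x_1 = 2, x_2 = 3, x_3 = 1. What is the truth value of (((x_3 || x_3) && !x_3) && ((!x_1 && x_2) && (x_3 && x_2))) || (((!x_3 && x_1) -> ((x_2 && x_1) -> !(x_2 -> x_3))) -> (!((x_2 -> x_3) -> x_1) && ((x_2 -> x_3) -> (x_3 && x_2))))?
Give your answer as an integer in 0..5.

x_3 || x_3 = 1 || 1 = 1
!x_3 = !1 = 0
(x_3 || x_3) && !x_3 = 1 && 0 = 0
!x_1 = !2 = 0
!x_1 && x_2 = 0 && 3 = 0
x_3 && x_2 = 1 && 3 = 1
(!x_1 && x_2) && (x_3 && x_2) = 0 && 1 = 0
((x_3 || x_3) && !x_3) && ((!x_1 && x_2) && (x_3 && x_2)) = 0 && 0 = 0
!x_3 = !1 = 0
!x_3 && x_1 = 0 && 2 = 0
x_2 && x_1 = 3 && 2 = 2
x_2 -> x_3 = 3 -> 1 = 1
!(x_2 -> x_3) = !1 = 0
(x_2 && x_1) -> !(x_2 -> x_3) = 2 -> 0 = 0
(!x_3 && x_1) -> ((x_2 && x_1) -> !(x_2 -> x_3)) = 0 -> 0 = 5
x_2 -> x_3 = 3 -> 1 = 1
(x_2 -> x_3) -> x_1 = 1 -> 2 = 5
!((x_2 -> x_3) -> x_1) = !5 = 0
x_2 -> x_3 = 3 -> 1 = 1
x_3 && x_2 = 1 && 3 = 1
(x_2 -> x_3) -> (x_3 && x_2) = 1 -> 1 = 5
!((x_2 -> x_3) -> x_1) && ((x_2 -> x_3) -> (x_3 && x_2)) = 0 && 5 = 0
((!x_3 && x_1) -> ((x_2 && x_1) -> !(x_2 -> x_3))) -> (!((x_2 -> x_3) -> x_1) && ((x_2 -> x_3) -> (x_3 && x_2))) = 5 -> 0 = 0
(((x_3 || x_3) && !x_3) && ((!x_1 && x_2) && (x_3 && x_2))) || (((!x_3 && x_1) -> ((x_2 && x_1) -> !(x_2 -> x_3))) -> (!((x_2 -> x_3) -> x_1) && ((x_2 -> x_3) -> (x_3 && x_2)))) = 0 || 0 = 0

0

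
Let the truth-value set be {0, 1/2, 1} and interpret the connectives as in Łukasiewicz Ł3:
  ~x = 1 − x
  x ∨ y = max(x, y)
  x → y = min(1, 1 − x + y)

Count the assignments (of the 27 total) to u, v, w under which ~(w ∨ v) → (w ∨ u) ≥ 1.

value 1: 24 assignments (counts)
value 1/2: 2 assignments
value 0: 1 assignment
So 24 of the 27 assignments meet the threshold.

24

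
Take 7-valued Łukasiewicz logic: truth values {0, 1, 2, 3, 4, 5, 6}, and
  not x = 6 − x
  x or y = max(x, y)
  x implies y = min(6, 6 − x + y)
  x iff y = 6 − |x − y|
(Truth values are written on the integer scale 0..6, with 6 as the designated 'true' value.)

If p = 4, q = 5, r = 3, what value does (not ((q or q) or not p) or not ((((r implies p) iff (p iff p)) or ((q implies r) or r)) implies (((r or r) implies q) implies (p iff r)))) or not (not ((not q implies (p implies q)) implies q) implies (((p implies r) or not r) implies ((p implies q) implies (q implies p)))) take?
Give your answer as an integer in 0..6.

1

q or q = 5 or 5 = 5
not p = not 4 = 2
(q or q) or not p = 5 or 2 = 5
not ((q or q) or not p) = not 5 = 1
r implies p = 3 implies 4 = 6
p iff p = 4 iff 4 = 6
(r implies p) iff (p iff p) = 6 iff 6 = 6
q implies r = 5 implies 3 = 4
(q implies r) or r = 4 or 3 = 4
((r implies p) iff (p iff p)) or ((q implies r) or r) = 6 or 4 = 6
r or r = 3 or 3 = 3
(r or r) implies q = 3 implies 5 = 6
p iff r = 4 iff 3 = 5
((r or r) implies q) implies (p iff r) = 6 implies 5 = 5
(((r implies p) iff (p iff p)) or ((q implies r) or r)) implies (((r or r) implies q) implies (p iff r)) = 6 implies 5 = 5
not ((((r implies p) iff (p iff p)) or ((q implies r) or r)) implies (((r or r) implies q) implies (p iff r))) = not 5 = 1
not ((q or q) or not p) or not ((((r implies p) iff (p iff p)) or ((q implies r) or r)) implies (((r or r) implies q) implies (p iff r))) = 1 or 1 = 1
not q = not 5 = 1
p implies q = 4 implies 5 = 6
not q implies (p implies q) = 1 implies 6 = 6
(not q implies (p implies q)) implies q = 6 implies 5 = 5
not ((not q implies (p implies q)) implies q) = not 5 = 1
p implies r = 4 implies 3 = 5
not r = not 3 = 3
(p implies r) or not r = 5 or 3 = 5
p implies q = 4 implies 5 = 6
q implies p = 5 implies 4 = 5
(p implies q) implies (q implies p) = 6 implies 5 = 5
((p implies r) or not r) implies ((p implies q) implies (q implies p)) = 5 implies 5 = 6
not ((not q implies (p implies q)) implies q) implies (((p implies r) or not r) implies ((p implies q) implies (q implies p))) = 1 implies 6 = 6
not (not ((not q implies (p implies q)) implies q) implies (((p implies r) or not r) implies ((p implies q) implies (q implies p)))) = not 6 = 0
(not ((q or q) or not p) or not ((((r implies p) iff (p iff p)) or ((q implies r) or r)) implies (((r or r) implies q) implies (p iff r)))) or not (not ((not q implies (p implies q)) implies q) implies (((p implies r) or not r) implies ((p implies q) implies (q implies p)))) = 1 or 0 = 1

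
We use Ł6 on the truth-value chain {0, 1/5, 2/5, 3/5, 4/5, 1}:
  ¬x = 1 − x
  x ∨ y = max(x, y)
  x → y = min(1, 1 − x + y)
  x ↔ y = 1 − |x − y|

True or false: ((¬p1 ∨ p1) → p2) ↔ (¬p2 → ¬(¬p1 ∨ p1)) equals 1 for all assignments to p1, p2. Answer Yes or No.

Yes

At p1 = 1, p2 = 4/5, for instance:
¬p1 = ¬1 = 0
¬p1 ∨ p1 = 0 ∨ 1 = 1
(¬p1 ∨ p1) → p2 = 1 → 4/5 = 4/5
¬p2 = ¬4/5 = 1/5
¬(¬p1 ∨ p1) = ¬1 = 0
¬p2 → ¬(¬p1 ∨ p1) = 1/5 → 0 = 4/5
((¬p1 ∨ p1) → p2) ↔ (¬p2 → ¬(¬p1 ∨ p1)) = 4/5 ↔ 4/5 = 1
and checking the remaining 35 assignments likewise gives ≥ 1 in every case.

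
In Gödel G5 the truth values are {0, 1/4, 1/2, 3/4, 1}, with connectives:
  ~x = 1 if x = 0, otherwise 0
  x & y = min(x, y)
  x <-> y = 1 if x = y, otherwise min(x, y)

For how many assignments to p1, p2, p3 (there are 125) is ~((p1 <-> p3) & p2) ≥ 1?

value 1: 57 assignments (counts)
value 0: 68 assignments
So 57 of the 125 assignments meet the threshold.

57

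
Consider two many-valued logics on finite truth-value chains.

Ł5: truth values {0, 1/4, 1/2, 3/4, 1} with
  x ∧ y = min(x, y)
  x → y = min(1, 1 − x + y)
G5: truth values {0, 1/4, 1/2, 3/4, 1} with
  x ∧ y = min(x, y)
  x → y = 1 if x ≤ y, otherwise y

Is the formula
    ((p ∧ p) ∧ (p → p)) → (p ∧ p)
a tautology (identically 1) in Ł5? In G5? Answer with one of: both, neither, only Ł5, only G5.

both

In Ł5: every assignment gives 1 — tautology.
In G5: every assignment gives 1 — tautology.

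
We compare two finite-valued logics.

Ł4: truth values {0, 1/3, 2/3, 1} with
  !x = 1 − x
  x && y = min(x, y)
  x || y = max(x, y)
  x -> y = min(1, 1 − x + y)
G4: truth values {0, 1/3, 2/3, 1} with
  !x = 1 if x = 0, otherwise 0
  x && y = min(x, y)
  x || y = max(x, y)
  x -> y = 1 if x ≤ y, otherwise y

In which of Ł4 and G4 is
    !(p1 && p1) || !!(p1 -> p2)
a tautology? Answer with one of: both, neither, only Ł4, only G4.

In Ł4: at p1 = 1/3, p2 = 0 the value is 2/3 — not a tautology.
In G4: at p1 = 1/3, p2 = 0 the value is 0 — not a tautology.

neither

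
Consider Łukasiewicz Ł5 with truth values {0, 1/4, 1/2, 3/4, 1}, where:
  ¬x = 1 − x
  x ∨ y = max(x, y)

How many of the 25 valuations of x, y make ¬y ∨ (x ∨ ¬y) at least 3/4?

value 1: 9 assignments (counts)
value 3/4: 7 assignments (counts)
value 1/2: 5 assignments
value 1/4: 3 assignments
value 0: 1 assignment
So 16 of the 25 assignments meet the threshold.

16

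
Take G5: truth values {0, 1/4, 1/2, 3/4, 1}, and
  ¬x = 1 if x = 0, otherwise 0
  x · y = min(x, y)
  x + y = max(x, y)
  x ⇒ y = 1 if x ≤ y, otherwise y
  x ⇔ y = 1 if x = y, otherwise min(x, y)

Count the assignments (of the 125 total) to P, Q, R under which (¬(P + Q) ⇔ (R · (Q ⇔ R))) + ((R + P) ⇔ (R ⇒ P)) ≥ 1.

value 1: 56 assignments (counts)
value 3/4: 16 assignments
value 1/2: 16 assignments
value 1/4: 16 assignments
value 0: 21 assignments
So 56 of the 125 assignments meet the threshold.

56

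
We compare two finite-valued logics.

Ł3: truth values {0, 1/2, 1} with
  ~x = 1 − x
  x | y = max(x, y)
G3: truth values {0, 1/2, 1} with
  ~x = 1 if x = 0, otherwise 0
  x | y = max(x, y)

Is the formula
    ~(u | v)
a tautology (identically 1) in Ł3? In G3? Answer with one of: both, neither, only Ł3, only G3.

In Ł3: at u = 0, v = 1/2 the value is 1/2 — not a tautology.
In G3: at u = 0, v = 1/2 the value is 0 — not a tautology.

neither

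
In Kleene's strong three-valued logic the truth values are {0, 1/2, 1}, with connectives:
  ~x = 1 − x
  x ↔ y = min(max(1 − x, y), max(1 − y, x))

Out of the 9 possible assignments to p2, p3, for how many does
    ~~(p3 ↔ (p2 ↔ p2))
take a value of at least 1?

p2 = 0, p3 = 0 ↦ 0  <
p2 = 0, p3 = 1/2 ↦ 1/2  <
p2 = 0, p3 = 1 ↦ 1  ≥
p2 = 1/2, p3 = 0 ↦ 1/2  <
p2 = 1/2, p3 = 1/2 ↦ 1/2  <
p2 = 1/2, p3 = 1 ↦ 1/2  <
p2 = 1, p3 = 0 ↦ 0  <
p2 = 1, p3 = 1/2 ↦ 1/2  <
p2 = 1, p3 = 1 ↦ 1  ≥
So 2 of the 9 assignments meet the threshold.

2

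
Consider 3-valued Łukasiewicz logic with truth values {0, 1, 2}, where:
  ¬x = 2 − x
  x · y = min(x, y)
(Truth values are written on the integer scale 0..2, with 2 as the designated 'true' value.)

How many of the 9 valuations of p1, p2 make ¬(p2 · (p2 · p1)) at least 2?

p1 = 0, p2 = 0 ↦ 2  ≥
p1 = 0, p2 = 1 ↦ 2  ≥
p1 = 0, p2 = 2 ↦ 2  ≥
p1 = 1, p2 = 0 ↦ 2  ≥
p1 = 1, p2 = 1 ↦ 1  <
p1 = 1, p2 = 2 ↦ 1  <
p1 = 2, p2 = 0 ↦ 2  ≥
p1 = 2, p2 = 1 ↦ 1  <
p1 = 2, p2 = 2 ↦ 0  <
So 5 of the 9 assignments meet the threshold.

5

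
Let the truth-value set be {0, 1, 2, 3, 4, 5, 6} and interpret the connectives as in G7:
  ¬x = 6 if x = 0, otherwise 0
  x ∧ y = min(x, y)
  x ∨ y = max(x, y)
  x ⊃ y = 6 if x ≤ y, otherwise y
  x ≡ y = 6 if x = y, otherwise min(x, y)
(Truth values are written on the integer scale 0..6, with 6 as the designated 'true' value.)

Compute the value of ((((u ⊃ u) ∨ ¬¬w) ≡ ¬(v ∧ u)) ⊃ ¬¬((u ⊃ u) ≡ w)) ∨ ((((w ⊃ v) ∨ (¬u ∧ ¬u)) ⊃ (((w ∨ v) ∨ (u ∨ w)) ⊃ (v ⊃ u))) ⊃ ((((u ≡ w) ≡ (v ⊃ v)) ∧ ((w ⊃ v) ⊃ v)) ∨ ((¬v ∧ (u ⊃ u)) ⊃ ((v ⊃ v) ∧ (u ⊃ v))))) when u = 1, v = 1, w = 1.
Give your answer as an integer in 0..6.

6

u ⊃ u = 1 ⊃ 1 = 6
¬w = ¬1 = 0
¬¬w = ¬0 = 6
(u ⊃ u) ∨ ¬¬w = 6 ∨ 6 = 6
v ∧ u = 1 ∧ 1 = 1
¬(v ∧ u) = ¬1 = 0
((u ⊃ u) ∨ ¬¬w) ≡ ¬(v ∧ u) = 6 ≡ 0 = 0
u ⊃ u = 1 ⊃ 1 = 6
(u ⊃ u) ≡ w = 6 ≡ 1 = 1
¬((u ⊃ u) ≡ w) = ¬1 = 0
¬¬((u ⊃ u) ≡ w) = ¬0 = 6
(((u ⊃ u) ∨ ¬¬w) ≡ ¬(v ∧ u)) ⊃ ¬¬((u ⊃ u) ≡ w) = 0 ⊃ 6 = 6
w ⊃ v = 1 ⊃ 1 = 6
¬u = ¬1 = 0
¬u = ¬1 = 0
¬u ∧ ¬u = 0 ∧ 0 = 0
(w ⊃ v) ∨ (¬u ∧ ¬u) = 6 ∨ 0 = 6
w ∨ v = 1 ∨ 1 = 1
u ∨ w = 1 ∨ 1 = 1
(w ∨ v) ∨ (u ∨ w) = 1 ∨ 1 = 1
v ⊃ u = 1 ⊃ 1 = 6
((w ∨ v) ∨ (u ∨ w)) ⊃ (v ⊃ u) = 1 ⊃ 6 = 6
((w ⊃ v) ∨ (¬u ∧ ¬u)) ⊃ (((w ∨ v) ∨ (u ∨ w)) ⊃ (v ⊃ u)) = 6 ⊃ 6 = 6
u ≡ w = 1 ≡ 1 = 6
v ⊃ v = 1 ⊃ 1 = 6
(u ≡ w) ≡ (v ⊃ v) = 6 ≡ 6 = 6
w ⊃ v = 1 ⊃ 1 = 6
(w ⊃ v) ⊃ v = 6 ⊃ 1 = 1
((u ≡ w) ≡ (v ⊃ v)) ∧ ((w ⊃ v) ⊃ v) = 6 ∧ 1 = 1
¬v = ¬1 = 0
u ⊃ u = 1 ⊃ 1 = 6
¬v ∧ (u ⊃ u) = 0 ∧ 6 = 0
v ⊃ v = 1 ⊃ 1 = 6
u ⊃ v = 1 ⊃ 1 = 6
(v ⊃ v) ∧ (u ⊃ v) = 6 ∧ 6 = 6
(¬v ∧ (u ⊃ u)) ⊃ ((v ⊃ v) ∧ (u ⊃ v)) = 0 ⊃ 6 = 6
(((u ≡ w) ≡ (v ⊃ v)) ∧ ((w ⊃ v) ⊃ v)) ∨ ((¬v ∧ (u ⊃ u)) ⊃ ((v ⊃ v) ∧ (u ⊃ v))) = 1 ∨ 6 = 6
(((w ⊃ v) ∨ (¬u ∧ ¬u)) ⊃ (((w ∨ v) ∨ (u ∨ w)) ⊃ (v ⊃ u))) ⊃ ((((u ≡ w) ≡ (v ⊃ v)) ∧ ((w ⊃ v) ⊃ v)) ∨ ((¬v ∧ (u ⊃ u)) ⊃ ((v ⊃ v) ∧ (u ⊃ v)))) = 6 ⊃ 6 = 6
((((u ⊃ u) ∨ ¬¬w) ≡ ¬(v ∧ u)) ⊃ ¬¬((u ⊃ u) ≡ w)) ∨ ((((w ⊃ v) ∨ (¬u ∧ ¬u)) ⊃ (((w ∨ v) ∨ (u ∨ w)) ⊃ (v ⊃ u))) ⊃ ((((u ≡ w) ≡ (v ⊃ v)) ∧ ((w ⊃ v) ⊃ v)) ∨ ((¬v ∧ (u ⊃ u)) ⊃ ((v ⊃ v) ∧ (u ⊃ v))))) = 6 ∨ 6 = 6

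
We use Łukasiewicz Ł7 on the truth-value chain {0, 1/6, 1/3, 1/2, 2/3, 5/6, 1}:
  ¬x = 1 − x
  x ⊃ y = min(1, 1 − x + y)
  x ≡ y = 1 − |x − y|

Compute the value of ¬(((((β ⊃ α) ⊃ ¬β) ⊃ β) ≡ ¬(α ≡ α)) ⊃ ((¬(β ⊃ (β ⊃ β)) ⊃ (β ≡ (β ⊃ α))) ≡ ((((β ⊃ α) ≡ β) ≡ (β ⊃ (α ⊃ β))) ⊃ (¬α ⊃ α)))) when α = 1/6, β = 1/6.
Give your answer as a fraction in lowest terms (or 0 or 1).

0

β ⊃ α = 1/6 ⊃ 1/6 = 1
¬β = ¬1/6 = 5/6
(β ⊃ α) ⊃ ¬β = 1 ⊃ 5/6 = 5/6
((β ⊃ α) ⊃ ¬β) ⊃ β = 5/6 ⊃ 1/6 = 1/3
α ≡ α = 1/6 ≡ 1/6 = 1
¬(α ≡ α) = ¬1 = 0
(((β ⊃ α) ⊃ ¬β) ⊃ β) ≡ ¬(α ≡ α) = 1/3 ≡ 0 = 2/3
β ⊃ β = 1/6 ⊃ 1/6 = 1
β ⊃ (β ⊃ β) = 1/6 ⊃ 1 = 1
¬(β ⊃ (β ⊃ β)) = ¬1 = 0
β ⊃ α = 1/6 ⊃ 1/6 = 1
β ≡ (β ⊃ α) = 1/6 ≡ 1 = 1/6
¬(β ⊃ (β ⊃ β)) ⊃ (β ≡ (β ⊃ α)) = 0 ⊃ 1/6 = 1
β ⊃ α = 1/6 ⊃ 1/6 = 1
(β ⊃ α) ≡ β = 1 ≡ 1/6 = 1/6
α ⊃ β = 1/6 ⊃ 1/6 = 1
β ⊃ (α ⊃ β) = 1/6 ⊃ 1 = 1
((β ⊃ α) ≡ β) ≡ (β ⊃ (α ⊃ β)) = 1/6 ≡ 1 = 1/6
¬α = ¬1/6 = 5/6
¬α ⊃ α = 5/6 ⊃ 1/6 = 1/3
(((β ⊃ α) ≡ β) ≡ (β ⊃ (α ⊃ β))) ⊃ (¬α ⊃ α) = 1/6 ⊃ 1/3 = 1
(¬(β ⊃ (β ⊃ β)) ⊃ (β ≡ (β ⊃ α))) ≡ ((((β ⊃ α) ≡ β) ≡ (β ⊃ (α ⊃ β))) ⊃ (¬α ⊃ α)) = 1 ≡ 1 = 1
((((β ⊃ α) ⊃ ¬β) ⊃ β) ≡ ¬(α ≡ α)) ⊃ ((¬(β ⊃ (β ⊃ β)) ⊃ (β ≡ (β ⊃ α))) ≡ ((((β ⊃ α) ≡ β) ≡ (β ⊃ (α ⊃ β))) ⊃ (¬α ⊃ α))) = 2/3 ⊃ 1 = 1
¬(((((β ⊃ α) ⊃ ¬β) ⊃ β) ≡ ¬(α ≡ α)) ⊃ ((¬(β ⊃ (β ⊃ β)) ⊃ (β ≡ (β ⊃ α))) ≡ ((((β ⊃ α) ≡ β) ≡ (β ⊃ (α ⊃ β))) ⊃ (¬α ⊃ α)))) = ¬1 = 0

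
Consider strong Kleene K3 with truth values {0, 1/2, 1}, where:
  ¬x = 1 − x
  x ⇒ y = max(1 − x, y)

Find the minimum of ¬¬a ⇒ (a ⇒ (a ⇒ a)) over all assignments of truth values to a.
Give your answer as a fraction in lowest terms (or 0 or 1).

1/2

Take a = 1/2:
¬a = ¬1/2 = 1/2
¬¬a = ¬1/2 = 1/2
a ⇒ a = 1/2 ⇒ 1/2 = 1/2
a ⇒ (a ⇒ a) = 1/2 ⇒ 1/2 = 1/2
¬¬a ⇒ (a ⇒ (a ⇒ a)) = 1/2 ⇒ 1/2 = 1/2
No assignment yields a value below 1/2, so this is the minimum.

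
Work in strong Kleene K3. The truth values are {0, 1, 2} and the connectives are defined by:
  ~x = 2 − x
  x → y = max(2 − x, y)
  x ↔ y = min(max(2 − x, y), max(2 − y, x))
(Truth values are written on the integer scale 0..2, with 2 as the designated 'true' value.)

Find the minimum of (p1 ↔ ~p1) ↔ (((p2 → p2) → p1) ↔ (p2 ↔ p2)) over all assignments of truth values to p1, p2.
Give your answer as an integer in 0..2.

0

Take p1 = 2, p2 = 0:
~p1 = ~2 = 0
p1 ↔ ~p1 = 2 ↔ 0 = 0
p2 → p2 = 0 → 0 = 2
(p2 → p2) → p1 = 2 → 2 = 2
p2 ↔ p2 = 0 ↔ 0 = 2
((p2 → p2) → p1) ↔ (p2 ↔ p2) = 2 ↔ 2 = 2
(p1 ↔ ~p1) ↔ (((p2 → p2) → p1) ↔ (p2 ↔ p2)) = 0 ↔ 2 = 0
No assignment yields a value below 0, so this is the minimum.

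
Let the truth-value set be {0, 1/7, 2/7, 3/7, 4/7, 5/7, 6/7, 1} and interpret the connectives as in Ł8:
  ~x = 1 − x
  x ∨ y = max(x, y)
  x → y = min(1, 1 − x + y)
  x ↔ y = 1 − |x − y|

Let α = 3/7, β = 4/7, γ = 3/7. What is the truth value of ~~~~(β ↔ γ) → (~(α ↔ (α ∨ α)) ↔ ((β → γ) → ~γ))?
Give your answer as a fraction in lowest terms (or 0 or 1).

3/7

β ↔ γ = 4/7 ↔ 3/7 = 6/7
~(β ↔ γ) = ~6/7 = 1/7
~~(β ↔ γ) = ~1/7 = 6/7
~~~(β ↔ γ) = ~6/7 = 1/7
~~~~(β ↔ γ) = ~1/7 = 6/7
α ∨ α = 3/7 ∨ 3/7 = 3/7
α ↔ (α ∨ α) = 3/7 ↔ 3/7 = 1
~(α ↔ (α ∨ α)) = ~1 = 0
β → γ = 4/7 → 3/7 = 6/7
~γ = ~3/7 = 4/7
(β → γ) → ~γ = 6/7 → 4/7 = 5/7
~(α ↔ (α ∨ α)) ↔ ((β → γ) → ~γ) = 0 ↔ 5/7 = 2/7
~~~~(β ↔ γ) → (~(α ↔ (α ∨ α)) ↔ ((β → γ) → ~γ)) = 6/7 → 2/7 = 3/7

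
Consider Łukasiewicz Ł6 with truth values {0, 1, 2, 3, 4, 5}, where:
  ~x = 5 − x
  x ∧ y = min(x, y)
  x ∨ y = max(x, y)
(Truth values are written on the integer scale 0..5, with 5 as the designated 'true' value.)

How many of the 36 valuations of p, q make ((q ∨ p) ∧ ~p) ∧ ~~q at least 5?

value 5: 1 assignment (counts)
value 4: 3 assignments
value 3: 5 assignments
value 2: 7 assignments
value 1: 9 assignments
value 0: 11 assignments
So 1 of the 36 assignments meets the threshold.

1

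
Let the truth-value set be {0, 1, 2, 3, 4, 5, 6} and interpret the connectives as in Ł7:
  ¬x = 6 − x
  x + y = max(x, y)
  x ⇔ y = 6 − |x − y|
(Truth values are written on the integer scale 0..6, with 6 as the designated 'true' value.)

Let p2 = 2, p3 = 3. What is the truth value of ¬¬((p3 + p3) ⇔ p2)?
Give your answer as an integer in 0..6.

5

p3 + p3 = 3 + 3 = 3
(p3 + p3) ⇔ p2 = 3 ⇔ 2 = 5
¬((p3 + p3) ⇔ p2) = ¬5 = 1
¬¬((p3 + p3) ⇔ p2) = ¬1 = 5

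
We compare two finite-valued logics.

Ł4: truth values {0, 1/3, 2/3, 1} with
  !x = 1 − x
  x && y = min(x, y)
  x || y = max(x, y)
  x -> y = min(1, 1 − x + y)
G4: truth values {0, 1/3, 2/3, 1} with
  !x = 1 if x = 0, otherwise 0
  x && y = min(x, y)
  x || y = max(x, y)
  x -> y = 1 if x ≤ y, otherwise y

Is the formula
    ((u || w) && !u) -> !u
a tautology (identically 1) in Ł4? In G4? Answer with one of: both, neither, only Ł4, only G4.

both

In Ł4: every assignment gives 1 — tautology.
In G4: every assignment gives 1 — tautology.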